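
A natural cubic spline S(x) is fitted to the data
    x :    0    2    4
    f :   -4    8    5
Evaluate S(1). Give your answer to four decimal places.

3.4063

Let σ_i = S''(x_i). Step sizes h_i = 2, 2; slopes of the chords Δ_i = (y_(i+1) - y_i)/h_i = 6, -3/2.
  2·σ_0 + 8·σ_1 + 2·σ_2 = 6(Δ_1 - Δ_0) = -45
Natural end conditions: σ_0 = σ_2 = 0.
Solving the tridiagonal system: σ_0 = 0, σ_1 = -45/8, σ_2 = 0.
On [0, 2], S(x) = -4 + 63/8·x + 0·x² - 15/32·x³.
With x = 1: S(1) = 109/32.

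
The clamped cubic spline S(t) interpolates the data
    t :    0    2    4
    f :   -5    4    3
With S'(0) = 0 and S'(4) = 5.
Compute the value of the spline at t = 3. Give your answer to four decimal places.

2.6875

Put M_i = S'' at the i-th knot. Here h = (2, 2) and Δ = (9/2, -1/2), so the interior equations h_(i-1)·M_(i-1) + 2(h_(i-1)+h_i)·M_i + h_i·M_(i+1) = 6(Δ_i − Δ_(i-1)) read
  2·M_0 + 8·M_1 + 2·M_2 = 6(Δ_1 - Δ_0) = -30
Clamped end conditions give two more equations: 2h_0·M_0 + h_0·M_1 = 6(Δ_0 - S'(0)) = 27 and h_1·M_1 + 2h_1·M_2 = 6(S'(4) - Δ_1) = 33.
Hence M_0 = 47/4, M_1 = -10, M_2 = 53/4.
On [2, 4], S(t) = 4 + 7/4·(t - 2) - 5·(t - 2)² + 31/16·(t - 2)³.
With (t - 2) = 1: S(3) = 43/16.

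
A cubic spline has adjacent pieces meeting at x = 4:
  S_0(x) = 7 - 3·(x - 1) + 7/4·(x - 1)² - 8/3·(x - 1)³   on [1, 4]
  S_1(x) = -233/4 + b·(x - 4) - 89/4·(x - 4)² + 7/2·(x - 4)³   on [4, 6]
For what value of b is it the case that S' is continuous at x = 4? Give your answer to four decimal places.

S_0'(x) = -3 + 7/2·(x - 1) - 8·(x - 1)², so S_0'(4) = -129/2. On the right, S_1'(4) = b, so b = -129/2.

-64.5000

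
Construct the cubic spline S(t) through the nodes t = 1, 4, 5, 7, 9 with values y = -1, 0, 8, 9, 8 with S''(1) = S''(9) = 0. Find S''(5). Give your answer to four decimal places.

Let m_i = S''(x_i). Step sizes h_i = 3, 1, 2, 2; slopes of the chords Δ_i = (y_(i+1) - y_i)/h_i = 1/3, 8, 1/2, -1/2.
  3·m_0 + 8·m_1 + 1·m_2 = 6(Δ_1 - Δ_0) = 46
  1·m_1 + 6·m_2 + 2·m_3 = 6(Δ_2 - Δ_1) = -45
  2·m_2 + 8·m_3 + 2·m_4 = 6(Δ_3 - Δ_2) = -6
Natural end conditions: m_0 = m_4 = 0.
Solving the tridiagonal system: m_0 = 0, m_1 = 593/86, m_2 = -394/43, m_3 = 265/172, m_4 = 0.

-9.1628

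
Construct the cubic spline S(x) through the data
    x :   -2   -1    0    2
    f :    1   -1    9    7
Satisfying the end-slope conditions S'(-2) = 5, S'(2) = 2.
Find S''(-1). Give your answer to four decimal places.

32.7273

Write M_i for S''(x_i). With h_i = 1, 1, 2 and divided differences Δ_i = -2, 10, -1, the continuity of S' gives the tridiagonal system
  1·M_0 + 4·M_1 + 1·M_2 = 6(Δ_1 - Δ_0) = 72
  1·M_1 + 6·M_2 + 2·M_3 = 6(Δ_2 - Δ_1) = -66
Clamped end conditions give two more equations: 2h_0·M_0 + h_0·M_1 = 6(Δ_0 - S'(-2)) = -42 and h_2·M_2 + 2h_2·M_3 = 6(S'(2) - Δ_2) = 18.
Solving the tridiagonal system: M_0 = -411/11, M_1 = 360/11, M_2 = -237/11, M_3 = 168/11.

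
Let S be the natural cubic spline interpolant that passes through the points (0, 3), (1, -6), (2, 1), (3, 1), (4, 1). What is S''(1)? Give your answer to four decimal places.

Put M_i = S'' at the i-th knot. Here h = (1, 1, 1, 1) and Δ = (-9, 7, 0, 0), so the interior equations h_(i-1)·M_(i-1) + 2(h_(i-1)+h_i)·M_i + h_i·M_(i+1) = 6(Δ_i − Δ_(i-1)) read
  1·M_0 + 4·M_1 + 1·M_2 = 6(Δ_1 - Δ_0) = 96
  1·M_1 + 4·M_2 + 1·M_3 = 6(Δ_2 - Δ_1) = -42
  1·M_2 + 4·M_3 + 1·M_4 = 6(Δ_3 - Δ_2) = 0
Natural end conditions: M_0 = M_4 = 0.
Solving: M_0 = 0, M_1 = 201/7, M_2 = -132/7, M_3 = 33/7, M_4 = 0.

28.7143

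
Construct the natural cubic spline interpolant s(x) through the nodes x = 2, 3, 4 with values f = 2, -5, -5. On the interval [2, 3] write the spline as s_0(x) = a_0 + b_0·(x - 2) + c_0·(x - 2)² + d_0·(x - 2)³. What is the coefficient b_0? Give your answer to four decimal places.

-8.7500

Put M_i = s'' at the i-th knot. Here h = (1, 1) and Δ = (-7, 0), so the interior equations h_(i-1)·M_(i-1) + 2(h_(i-1)+h_i)·M_i + h_i·M_(i+1) = 6(Δ_i − Δ_(i-1)) read
  1·M_0 + 4·M_1 + 1·M_2 = 6(Δ_1 - Δ_0) = 42
Natural end conditions: M_0 = M_2 = 0.
Solving the tridiagonal system: M_0 = 0, M_1 = 21/2, M_2 = 0.
On [2, 3], with s_0(x) = a_0 + b_0·(x - 2) + c_0·(x - 2)² + d_0·(x - 2)³: c_0 = M_0/2 = 0, d_0 = (M_1 - M_0)/(6h_0) = 7/4, b_0 = Δ_0 - h_0(2M_0 + M_1)/6 = -35/4.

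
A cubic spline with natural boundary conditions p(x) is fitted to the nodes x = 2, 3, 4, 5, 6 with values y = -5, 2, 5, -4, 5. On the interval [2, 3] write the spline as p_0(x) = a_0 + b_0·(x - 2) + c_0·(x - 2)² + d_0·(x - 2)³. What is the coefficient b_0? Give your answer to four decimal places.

6.8929

Put M_i = p'' at the i-th knot. Here h = (1, 1, 1, 1) and Δ = (7, 3, -9, 9), so the interior equations h_(i-1)·M_(i-1) + 2(h_(i-1)+h_i)·M_i + h_i·M_(i+1) = 6(Δ_i − Δ_(i-1)) read
  1·M_0 + 4·M_1 + 1·M_2 = 6(Δ_1 - Δ_0) = -24
  1·M_1 + 4·M_2 + 1·M_3 = 6(Δ_2 - Δ_1) = -72
  1·M_2 + 4·M_3 + 1·M_4 = 6(Δ_3 - Δ_2) = 108
Natural end conditions: M_0 = M_4 = 0.
Solving: M_0 = 0, M_1 = 9/14, M_2 = -186/7, M_3 = 471/14, M_4 = 0.
On [2, 3], with p_0(x) = a_0 + b_0·(x - 2) + c_0·(x - 2)² + d_0·(x - 2)³: c_0 = M_0/2 = 0, d_0 = (M_1 - M_0)/(6h_0) = 3/28, b_0 = Δ_0 - h_0(2M_0 + M_1)/6 = 193/28.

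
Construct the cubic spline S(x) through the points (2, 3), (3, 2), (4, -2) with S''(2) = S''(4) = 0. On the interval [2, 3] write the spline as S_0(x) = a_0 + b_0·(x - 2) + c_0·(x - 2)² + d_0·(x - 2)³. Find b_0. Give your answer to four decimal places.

With M_i denoting the second derivative at x_i, h_i = 1, 1, and Δ_i = (y_(i+1) − y_i)/h_i = -1, -4:
  1·M_0 + 4·M_1 + 1·M_2 = 6(Δ_1 - Δ_0) = -18
Natural end conditions: M_0 = M_2 = 0.
Hence M_0 = 0, M_1 = -9/2, M_2 = 0.
On [2, 3], with S_0(x) = a_0 + b_0·(x - 2) + c_0·(x - 2)² + d_0·(x - 2)³: c_0 = M_0/2 = 0, d_0 = (M_1 - M_0)/(6h_0) = -3/4, b_0 = Δ_0 - h_0(2M_0 + M_1)/6 = -1/4.

-0.2500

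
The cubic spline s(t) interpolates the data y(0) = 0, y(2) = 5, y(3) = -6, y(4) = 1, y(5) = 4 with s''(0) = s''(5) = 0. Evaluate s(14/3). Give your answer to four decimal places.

3.7356

Put M_i = s'' at the i-th knot. Here h = (2, 1, 1, 1) and Δ = (5/2, -11, 7, 3), so the interior equations h_(i-1)·M_(i-1) + 2(h_(i-1)+h_i)·M_i + h_i·M_(i+1) = 6(Δ_i − Δ_(i-1)) read
  2·M_0 + 6·M_1 + 1·M_2 = 6(Δ_1 - Δ_0) = -81
  1·M_1 + 4·M_2 + 1·M_3 = 6(Δ_2 - Δ_1) = 108
  1·M_2 + 4·M_3 + 1·M_4 = 6(Δ_3 - Δ_2) = -24
Natural end conditions: M_0 = M_4 = 0.
Solving the tridiagonal system: M_0 = 0, M_1 = -1671/86, M_2 = 1530/43, M_3 = -1281/86, M_4 = 0.
On [4, 5], s(t) = 1 + 685/86·(t - 4) - 1281/172·(t - 4)² + 427/172·(t - 4)³.
With (t - 4) = 2/3: s(14/3) = 4337/1161.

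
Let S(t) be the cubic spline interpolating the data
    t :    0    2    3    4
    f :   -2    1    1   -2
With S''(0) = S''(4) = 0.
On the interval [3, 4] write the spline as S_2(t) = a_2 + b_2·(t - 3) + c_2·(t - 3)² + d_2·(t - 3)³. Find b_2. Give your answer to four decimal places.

Put M_i = S'' at the i-th knot. Here h = (2, 1, 1) and Δ = (3/2, 0, -3), so the interior equations h_(i-1)·M_(i-1) + 2(h_(i-1)+h_i)·M_i + h_i·M_(i+1) = 6(Δ_i − Δ_(i-1)) read
  2·M_0 + 6·M_1 + 1·M_2 = 6(Δ_1 - Δ_0) = -9
  1·M_1 + 4·M_2 + 1·M_3 = 6(Δ_2 - Δ_1) = -18
Natural end conditions: M_0 = M_3 = 0.
Solving: M_0 = 0, M_1 = -18/23, M_2 = -99/23, M_3 = 0.
On [3, 4], with S_2(t) = a_2 + b_2·(t - 3) + c_2·(t - 3)² + d_2·(t - 3)³: c_2 = M_2/2 = -99/46, d_2 = (M_3 - M_2)/(6h_2) = 33/46, b_2 = Δ_2 - h_2(2M_2 + M_3)/6 = -36/23.

-1.5652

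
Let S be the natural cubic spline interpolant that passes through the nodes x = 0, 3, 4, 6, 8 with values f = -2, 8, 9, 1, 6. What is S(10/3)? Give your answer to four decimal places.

8.7359

With m_i denoting the second derivative at x_i, h_i = 3, 1, 2, 2, and Δ_i = (y_(i+1) − y_i)/h_i = 10/3, 1, -4, 5/2:
  3·m_0 + 8·m_1 + 1·m_2 = 6(Δ_1 - Δ_0) = -14
  1·m_1 + 6·m_2 + 2·m_3 = 6(Δ_2 - Δ_1) = -30
  2·m_2 + 8·m_3 + 2·m_4 = 6(Δ_3 - Δ_2) = 39
Natural end conditions: m_0 = m_4 = 0.
Forward elimination and back-substitution give m_0 = 0, m_1 = -149/172, m_2 = -304/43, m_3 = 2285/344, m_4 = 0.
On [3, 4], S(x) = 8 + 1273/516·(x - 3) - 149/344·(x - 3)² - 1067/1032·(x - 3)³.
With (x - 3) = 1/3: S(10/3) = 121709/13932.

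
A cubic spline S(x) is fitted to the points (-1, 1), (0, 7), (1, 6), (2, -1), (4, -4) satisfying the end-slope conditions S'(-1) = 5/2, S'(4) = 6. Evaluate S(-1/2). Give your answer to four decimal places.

3.7538

With m_i denoting the second derivative at x_i, h_i = 1, 1, 1, 2, and Δ_i = (y_(i+1) − y_i)/h_i = 6, -1, -7, -3/2:
  1·m_0 + 4·m_1 + 1·m_2 = 6(Δ_1 - Δ_0) = -42
  1·m_1 + 4·m_2 + 1·m_3 = 6(Δ_2 - Δ_1) = -36
  1·m_2 + 6·m_3 + 2·m_4 = 6(Δ_3 - Δ_2) = 33
Clamped end conditions give two more equations: 2h_0·m_0 + h_0·m_1 = 6(Δ_0 - S'(-1)) = 21 and h_3·m_3 + 2h_3·m_4 = 6(S'(4) - Δ_3) = 45.
Hence m_0 = 1399/82, m_1 = -538/41, m_2 = -539/82, m_3 = 140/41, m_4 = 1565/164.
On [-1, 0], S(x) = 1 + 5/2·(x + 1) + 1399/164·(x + 1)² - 825/164·(x + 1)³.
With (x + 1) = 1/2: S(-1/2) = 4925/1312.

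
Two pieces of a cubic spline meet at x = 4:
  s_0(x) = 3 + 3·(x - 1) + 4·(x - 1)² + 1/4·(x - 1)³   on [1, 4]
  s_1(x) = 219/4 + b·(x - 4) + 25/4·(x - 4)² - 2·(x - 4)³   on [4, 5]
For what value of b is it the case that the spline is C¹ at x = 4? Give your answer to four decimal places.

s_0'(x) = 3 + 8·(x - 1) + 3/4·(x - 1)², so s_0'(4) = 135/4. On the right, s_1'(4) = b, so b = 135/4.

33.7500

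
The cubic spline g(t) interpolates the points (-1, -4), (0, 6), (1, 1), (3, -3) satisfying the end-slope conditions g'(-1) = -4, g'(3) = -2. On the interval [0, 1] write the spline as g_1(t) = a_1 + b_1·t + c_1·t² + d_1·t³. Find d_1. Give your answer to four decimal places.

With σ_i denoting the second derivative at x_i, h_i = 1, 1, 2, and Δ_i = (y_(i+1) − y_i)/h_i = 10, -5, -2:
  1·σ_0 + 4·σ_1 + 1·σ_2 = 6(Δ_1 - Δ_0) = -90
  1·σ_1 + 6·σ_2 + 2·σ_3 = 6(Δ_2 - Δ_1) = 18
Clamped end conditions give two more equations: 2h_0·σ_0 + h_0·σ_1 = 6(Δ_0 - g'(-1)) = 84 and h_2·σ_2 + 2h_2·σ_3 = 6(g'(3) - Δ_2) = 0.
Solving: σ_0 = 688/11, σ_1 = -452/11, σ_2 = 130/11, σ_3 = -65/11.
On [0, 1], with g_1(t) = a_1 + b_1·t + c_1·t² + d_1·t³: c_1 = σ_1/2 = -226/11, d_1 = (σ_2 - σ_1)/(6h_1) = 97/11, b_1 = Δ_1 - h_1(2σ_1 + σ_2)/6 = 74/11.

8.8182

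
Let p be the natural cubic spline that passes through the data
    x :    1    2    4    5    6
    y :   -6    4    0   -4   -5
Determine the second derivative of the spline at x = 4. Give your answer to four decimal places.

Let M_i = p''(x_i). Step sizes h_i = 1, 2, 1, 1; slopes of the chords Δ_i = (y_(i+1) - y_i)/h_i = 10, -2, -4, -1.
  1·M_0 + 6·M_1 + 2·M_2 = 6(Δ_1 - Δ_0) = -72
  2·M_1 + 6·M_2 + 1·M_3 = 6(Δ_2 - Δ_1) = -12
  1·M_2 + 4·M_3 + 1·M_4 = 6(Δ_3 - Δ_2) = 18
Natural end conditions: M_0 = M_4 = 0.
Solving the tridiagonal system: M_0 = 0, M_1 = -762/61, M_2 = 90/61, M_3 = 252/61, M_4 = 0.

1.4754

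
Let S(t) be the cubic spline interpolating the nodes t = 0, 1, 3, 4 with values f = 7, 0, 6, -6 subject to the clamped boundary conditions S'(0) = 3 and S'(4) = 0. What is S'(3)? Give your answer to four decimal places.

-9.6857

Let M_i = S''(x_i). Step sizes h_i = 1, 2, 1; slopes of the chords Δ_i = (y_(i+1) - y_i)/h_i = -7, 3, -12.
  1·M_0 + 6·M_1 + 2·M_2 = 6(Δ_1 - Δ_0) = 60
  2·M_1 + 6·M_2 + 1·M_3 = 6(Δ_2 - Δ_1) = -90
Clamped end conditions give two more equations: 2h_0·M_0 + h_0·M_1 = 6(Δ_0 - S'(0)) = -60 and h_2·M_2 + 2h_2·M_3 = 6(S'(4) - Δ_2) = 72.
Solving the tridiagonal system: M_0 = -1548/35, M_1 = 996/35, M_2 = -1164/35, M_3 = 1842/35.
On [3, 4], S'(t) = b_2 + 2c_2·(t - 3) + 3d_2·(t - 3)² with b_2 = Δ_2 - h_2(2M_2 + M_3)/6 = -339/35, c_2 = M_2/2 = -582/35, d_2 = (M_3 - M_2)/(6h_2) = 501/35. So S'(3) = -339/35.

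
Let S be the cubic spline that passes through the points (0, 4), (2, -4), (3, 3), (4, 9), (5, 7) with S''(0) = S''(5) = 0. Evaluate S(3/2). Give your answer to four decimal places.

-4.4571

Write M_i for S''(x_i). With h_i = 2, 1, 1, 1 and divided differences Δ_i = -4, 7, 6, -2, the continuity of S' gives the tridiagonal system
  2·M_0 + 6·M_1 + 1·M_2 = 6(Δ_1 - Δ_0) = 66
  1·M_1 + 4·M_2 + 1·M_3 = 6(Δ_2 - Δ_1) = -6
  1·M_2 + 4·M_3 + 1·M_4 = 6(Δ_3 - Δ_2) = -48
Natural end conditions: M_0 = M_4 = 0.
Solving: M_0 = 0, M_1 = 483/43, M_2 = -60/43, M_3 = -501/43, M_4 = 0.
On [0, 2], S(x) = 4 - 333/43·x + 0·x² + 161/172·x³.
With x = 3/2: S(3/2) = -6133/1376.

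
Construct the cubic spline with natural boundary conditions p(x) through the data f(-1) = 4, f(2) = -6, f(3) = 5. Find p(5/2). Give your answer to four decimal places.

-1.1719

With M_i denoting the second derivative at x_i, h_i = 3, 1, and Δ_i = (y_(i+1) − y_i)/h_i = -10/3, 11:
  3·M_0 + 8·M_1 + 1·M_2 = 6(Δ_1 - Δ_0) = 86
Natural end conditions: M_0 = M_2 = 0.
Hence M_0 = 0, M_1 = 43/4, M_2 = 0.
On [2, 3], p(x) = -6 + 89/12·(x - 2) + 43/8·(x - 2)² - 43/24·(x - 2)³.
With (x - 2) = 1/2: p(5/2) = -75/64.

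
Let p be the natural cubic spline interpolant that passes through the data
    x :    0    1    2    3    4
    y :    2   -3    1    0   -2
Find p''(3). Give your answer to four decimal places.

1.5000

Write M_i for p''(x_i). With h_i = 1, 1, 1, 1 and divided differences Δ_i = -5, 4, -1, -2, the continuity of p' gives the tridiagonal system
  1·M_0 + 4·M_1 + 1·M_2 = 6(Δ_1 - Δ_0) = 54
  1·M_1 + 4·M_2 + 1·M_3 = 6(Δ_2 - Δ_1) = -30
  1·M_2 + 4·M_3 + 1·M_4 = 6(Δ_3 - Δ_2) = -6
Natural end conditions: M_0 = M_4 = 0.
Solving: M_0 = 0, M_1 = 33/2, M_2 = -12, M_3 = 3/2, M_4 = 0.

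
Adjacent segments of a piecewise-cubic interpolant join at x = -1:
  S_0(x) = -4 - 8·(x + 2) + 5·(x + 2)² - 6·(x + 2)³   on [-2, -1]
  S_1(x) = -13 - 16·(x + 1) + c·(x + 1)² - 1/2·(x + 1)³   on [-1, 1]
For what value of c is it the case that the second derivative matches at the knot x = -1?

-13

S_0''(x) = 10 - 36·(x + 2), so S_0''(-1) = -26. On the right, S_1''(-1) = 2c, so c = -13.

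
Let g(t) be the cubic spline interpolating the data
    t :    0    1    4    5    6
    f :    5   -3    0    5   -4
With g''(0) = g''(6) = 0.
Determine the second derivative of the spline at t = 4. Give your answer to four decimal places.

Write M_i for g''(x_i). With h_i = 1, 3, 1, 1 and divided differences Δ_i = -8, 1, 5, -9, the continuity of g' gives the tridiagonal system
  1·M_0 + 8·M_1 + 3·M_2 = 6(Δ_1 - Δ_0) = 54
  3·M_1 + 8·M_2 + 1·M_3 = 6(Δ_2 - Δ_1) = 24
  1·M_2 + 4·M_3 + 1·M_4 = 6(Δ_3 - Δ_2) = -84
Natural end conditions: M_0 = M_4 = 0.
Forward elimination and back-substitution give M_0 = 0, M_1 = 567/106, M_2 = 198/53, M_3 = -2325/106, M_4 = 0.

3.7358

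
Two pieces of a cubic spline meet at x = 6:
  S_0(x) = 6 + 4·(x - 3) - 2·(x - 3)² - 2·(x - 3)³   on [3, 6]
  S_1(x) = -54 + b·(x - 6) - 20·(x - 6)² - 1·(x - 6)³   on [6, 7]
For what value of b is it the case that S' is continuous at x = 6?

-62

S_0'(x) = 4 - 4·(x - 3) - 6·(x - 3)², so S_0'(6) = -62. On the right, S_1'(6) = b, so b = -62.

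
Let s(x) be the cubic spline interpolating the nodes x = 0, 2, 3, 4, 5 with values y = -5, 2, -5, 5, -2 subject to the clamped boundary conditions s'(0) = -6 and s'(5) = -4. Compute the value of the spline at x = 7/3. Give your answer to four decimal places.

-0.8058

Write m_i for s''(x_i). With h_i = 2, 1, 1, 1 and divided differences Δ_i = 7/2, -7, 10, -7, the continuity of s' gives the tridiagonal system
  2·m_0 + 6·m_1 + 1·m_2 = 6(Δ_1 - Δ_0) = -63
  1·m_1 + 4·m_2 + 1·m_3 = 6(Δ_2 - Δ_1) = 102
  1·m_2 + 4·m_3 + 1·m_4 = 6(Δ_3 - Δ_2) = -102
Clamped end conditions give two more equations: 2h_0·m_0 + h_0·m_1 = 6(Δ_0 - s'(0)) = 57 and h_3·m_3 + 2h_3·m_4 = 6(s'(5) - Δ_3) = 18.
Solving: m_0 = 4547/164, m_1 = -1105/41, m_2 = 3547/82, m_3 = -1807/41, m_4 = 2545/82.
On [2, 3], s(x) = 2 - 857/164·(x - 2) - 1105/82·(x - 2)² + 1919/164·(x - 2)³.
With (x - 2) = 1/3: s(7/3) = -892/1107.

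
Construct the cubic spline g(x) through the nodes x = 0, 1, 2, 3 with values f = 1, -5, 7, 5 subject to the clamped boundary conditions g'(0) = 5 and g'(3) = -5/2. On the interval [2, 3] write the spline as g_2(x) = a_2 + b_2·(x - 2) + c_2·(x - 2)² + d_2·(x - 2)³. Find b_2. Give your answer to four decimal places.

With m_i denoting the second derivative at x_i, h_i = 1, 1, 1, and Δ_i = (y_(i+1) − y_i)/h_i = -6, 12, -2:
  1·m_0 + 4·m_1 + 1·m_2 = 6(Δ_1 - Δ_0) = 108
  1·m_1 + 4·m_2 + 1·m_3 = 6(Δ_2 - Δ_1) = -84
Clamped end conditions give two more equations: 2h_0·m_0 + h_0·m_1 = 6(Δ_0 - g'(0)) = -66 and h_2·m_2 + 2h_2·m_3 = 6(g'(3) - Δ_2) = -3.
Solving: m_0 = -293/5, m_1 = 256/5, m_2 = -191/5, m_3 = 88/5.
On [2, 3], with g_2(x) = a_2 + b_2·(x - 2) + c_2·(x - 2)² + d_2·(x - 2)³: c_2 = m_2/2 = -191/10, d_2 = (m_3 - m_2)/(6h_2) = 93/10, b_2 = Δ_2 - h_2(2m_2 + m_3)/6 = 39/5.

7.8000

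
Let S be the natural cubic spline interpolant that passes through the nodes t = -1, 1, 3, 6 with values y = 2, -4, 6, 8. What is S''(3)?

-4

Let σ_i = S''(x_i). Step sizes h_i = 2, 2, 3; slopes of the chords Δ_i = (y_(i+1) - y_i)/h_i = -3, 5, 2/3.
  2·σ_0 + 8·σ_1 + 2·σ_2 = 6(Δ_1 - Δ_0) = 48
  2·σ_1 + 10·σ_2 + 3·σ_3 = 6(Δ_2 - Δ_1) = -26
Natural end conditions: σ_0 = σ_3 = 0.
Solving the tridiagonal system: σ_0 = 0, σ_1 = 7, σ_2 = -4, σ_3 = 0.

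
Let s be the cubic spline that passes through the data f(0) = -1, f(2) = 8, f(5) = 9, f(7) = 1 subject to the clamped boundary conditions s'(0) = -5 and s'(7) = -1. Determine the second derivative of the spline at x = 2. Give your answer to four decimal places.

-5.2292

Put M_i = s'' at the i-th knot. Here h = (2, 3, 2) and Δ = (9/2, 1/3, -4), so the interior equations h_(i-1)·M_(i-1) + 2(h_(i-1)+h_i)·M_i + h_i·M_(i+1) = 6(Δ_i − Δ_(i-1)) read
  2·M_0 + 10·M_1 + 3·M_2 = 6(Δ_1 - Δ_0) = -25
  3·M_1 + 10·M_2 + 2·M_3 = 6(Δ_2 - Δ_1) = -26
Clamped end conditions give two more equations: 2h_0·M_0 + h_0·M_1 = 6(Δ_0 - s'(0)) = 57 and h_2·M_2 + 2h_2·M_3 = 6(s'(7) - Δ_2) = 18.
Hence M_0 = 1619/96, M_1 = -251/48, M_2 = -103/48, M_3 = 535/96.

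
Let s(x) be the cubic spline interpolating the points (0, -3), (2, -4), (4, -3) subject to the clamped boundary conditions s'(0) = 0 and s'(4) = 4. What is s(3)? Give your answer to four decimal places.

Write m_i for s''(x_i). With h_i = 2, 2 and divided differences Δ_i = -1/2, 1/2, the continuity of s' gives the tridiagonal system
  2·m_0 + 8·m_1 + 2·m_2 = 6(Δ_1 - Δ_0) = 6
Clamped end conditions give two more equations: 2h_0·m_0 + h_0·m_1 = 6(Δ_0 - s'(0)) = -3 and h_1·m_1 + 2h_1·m_2 = 6(s'(4) - Δ_1) = 21.
Solving the tridiagonal system: m_0 = -1/2, m_1 = -1/2, m_2 = 11/2.
On [2, 4], s(x) = -4 - 1·(x - 2) - 1/4·(x - 2)² + 1/2·(x - 2)³.
With (x - 2) = 1: s(3) = -19/4.

-4.7500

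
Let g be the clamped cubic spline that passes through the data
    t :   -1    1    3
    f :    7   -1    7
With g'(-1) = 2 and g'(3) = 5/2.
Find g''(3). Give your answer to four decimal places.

With σ_i denoting the second derivative at x_i, h_i = 2, 2, and Δ_i = (y_(i+1) − y_i)/h_i = -4, 4:
  2·σ_0 + 8·σ_1 + 2·σ_2 = 6(Δ_1 - Δ_0) = 48
Clamped end conditions give two more equations: 2h_0·σ_0 + h_0·σ_1 = 6(Δ_0 - g'(-1)) = -36 and h_1·σ_1 + 2h_1·σ_2 = 6(g'(3) - Δ_1) = -9.
Solving: σ_0 = -119/8, σ_1 = 47/4, σ_2 = -65/8.

-8.1250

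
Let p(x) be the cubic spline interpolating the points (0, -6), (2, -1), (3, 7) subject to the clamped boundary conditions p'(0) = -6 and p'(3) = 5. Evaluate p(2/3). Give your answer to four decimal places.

Let M_i = p''(x_i). Step sizes h_i = 2, 1; slopes of the chords Δ_i = (y_(i+1) - y_i)/h_i = 5/2, 8.
  2·M_0 + 6·M_1 + 1·M_2 = 6(Δ_1 - Δ_0) = 33
Clamped end conditions give two more equations: 2h_0·M_0 + h_0·M_1 = 6(Δ_0 - p'(0)) = 51 and h_1·M_1 + 2h_1·M_2 = 6(p'(3) - Δ_1) = -18.
Hence M_0 = 131/12, M_1 = 11/3, M_2 = -65/6.
On [0, 2], p(x) = -6 - 6·x + 131/24·x² - 29/48·x³.
With x = 2/3: p(2/3) = -628/81.

-7.7531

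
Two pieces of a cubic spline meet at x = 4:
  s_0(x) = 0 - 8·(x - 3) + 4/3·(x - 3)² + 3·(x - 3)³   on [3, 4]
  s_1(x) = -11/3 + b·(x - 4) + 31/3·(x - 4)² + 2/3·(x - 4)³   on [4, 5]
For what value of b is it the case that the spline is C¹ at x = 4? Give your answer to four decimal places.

3.6667

s_0'(x) = -8 + 8/3·(x - 3) + 9·(x - 3)², so s_0'(4) = 11/3. On the right, s_1'(4) = b, so b = 11/3.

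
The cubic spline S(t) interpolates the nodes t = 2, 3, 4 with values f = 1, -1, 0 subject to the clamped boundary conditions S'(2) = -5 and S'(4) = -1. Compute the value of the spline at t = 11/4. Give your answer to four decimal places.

-1.0273

With m_i denoting the second derivative at x_i, h_i = 1, 1, and Δ_i = (y_(i+1) − y_i)/h_i = -2, 1:
  1·m_0 + 4·m_1 + 1·m_2 = 6(Δ_1 - Δ_0) = 18
Clamped end conditions give two more equations: 2h_0·m_0 + h_0·m_1 = 6(Δ_0 - S'(2)) = 18 and h_1·m_1 + 2h_1·m_2 = 6(S'(4) - Δ_1) = -12.
Forward elimination and back-substitution give m_0 = 13/2, m_1 = 5, m_2 = -17/2.
On [2, 3], S(t) = 1 - 5·(t - 2) + 13/4·(t - 2)² - 1/4·(t - 2)³.
With (t - 2) = 3/4: S(11/4) = -263/256.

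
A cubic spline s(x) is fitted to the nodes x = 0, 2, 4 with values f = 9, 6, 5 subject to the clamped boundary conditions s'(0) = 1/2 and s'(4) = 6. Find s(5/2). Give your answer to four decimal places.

4.4023

Let M_i = s''(x_i). Step sizes h_i = 2, 2; slopes of the chords Δ_i = (y_(i+1) - y_i)/h_i = -3/2, -1/2.
  2·M_0 + 8·M_1 + 2·M_2 = 6(Δ_1 - Δ_0) = 6
Clamped end conditions give two more equations: 2h_0·M_0 + h_0·M_1 = 6(Δ_0 - s'(0)) = -12 and h_1·M_1 + 2h_1·M_2 = 6(s'(4) - Δ_1) = 39.
Forward elimination and back-substitution give M_0 = -19/8, M_1 = -5/4, M_2 = 83/8.
On [2, 4], s(x) = 6 - 25/8·(x - 2) - 5/8·(x - 2)² + 31/32·(x - 2)³.
With (x - 2) = 1/2: s(5/2) = 1127/256.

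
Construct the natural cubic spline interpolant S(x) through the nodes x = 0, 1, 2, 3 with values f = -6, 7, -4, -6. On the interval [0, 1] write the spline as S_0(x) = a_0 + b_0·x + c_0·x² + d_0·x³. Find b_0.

Write σ_i for S''(x_i). With h_i = 1, 1, 1 and divided differences Δ_i = 13, -11, -2, the continuity of S' gives the tridiagonal system
  1·σ_0 + 4·σ_1 + 1·σ_2 = 6(Δ_1 - Δ_0) = -144
  1·σ_1 + 4·σ_2 + 1·σ_3 = 6(Δ_2 - Δ_1) = 54
Natural end conditions: σ_0 = σ_3 = 0.
Solving the tridiagonal system: σ_0 = 0, σ_1 = -42, σ_2 = 24, σ_3 = 0.
On [0, 1], with S_0(x) = a_0 + b_0·x + c_0·x² + d_0·x³: c_0 = σ_0/2 = 0, d_0 = (σ_1 - σ_0)/(6h_0) = -7, b_0 = Δ_0 - h_0(2σ_0 + σ_1)/6 = 20.

20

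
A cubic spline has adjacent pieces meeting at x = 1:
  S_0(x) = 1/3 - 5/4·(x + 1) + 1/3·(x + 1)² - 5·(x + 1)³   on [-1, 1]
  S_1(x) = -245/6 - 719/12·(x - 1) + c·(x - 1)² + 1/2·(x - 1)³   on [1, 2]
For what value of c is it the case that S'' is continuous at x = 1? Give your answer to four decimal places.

-29.6667

S_0''(x) = 2/3 - 30·(x + 1), so S_0''(1) = -178/3. On the right, S_1''(1) = 2c, so c = -89/3.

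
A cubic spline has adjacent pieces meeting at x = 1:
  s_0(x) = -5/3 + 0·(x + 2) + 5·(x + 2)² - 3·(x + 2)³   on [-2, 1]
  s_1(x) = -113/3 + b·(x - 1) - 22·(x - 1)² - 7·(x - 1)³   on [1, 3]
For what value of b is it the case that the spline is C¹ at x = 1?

s_0'(x) = 0 + 10·(x + 2) - 9·(x + 2)², so s_0'(1) = -51. On the right, s_1'(1) = b, so b = -51.

-51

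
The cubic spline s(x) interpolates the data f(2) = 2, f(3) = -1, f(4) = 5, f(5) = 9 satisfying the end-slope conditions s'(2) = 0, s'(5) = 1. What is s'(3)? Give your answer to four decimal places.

Write M_i for s''(x_i). With h_i = 1, 1, 1 and divided differences Δ_i = -3, 6, 4, the continuity of s' gives the tridiagonal system
  1·M_0 + 4·M_1 + 1·M_2 = 6(Δ_1 - Δ_0) = 54
  1·M_1 + 4·M_2 + 1·M_3 = 6(Δ_2 - Δ_1) = -12
Clamped end conditions give two more equations: 2h_0·M_0 + h_0·M_1 = 6(Δ_0 - s'(2)) = -18 and h_2·M_2 + 2h_2·M_3 = 6(s'(5) - Δ_2) = -18.
Forward elimination and back-substitution give M_0 = -284/15, M_1 = 298/15, M_2 = -98/15, M_3 = -86/15.
On [3, 4], s'(x) = b_1 + 2c_1·(x - 3) + 3d_1·(x - 3)² with b_1 = Δ_1 - h_1(2M_1 + M_2)/6 = 7/15, c_1 = M_1/2 = 149/15, d_1 = (M_2 - M_1)/(6h_1) = -22/5. So s'(3) = 7/15.

0.4667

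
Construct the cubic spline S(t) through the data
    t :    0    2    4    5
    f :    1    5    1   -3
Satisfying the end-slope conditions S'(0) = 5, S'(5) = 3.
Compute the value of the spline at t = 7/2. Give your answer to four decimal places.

Write m_i for S''(x_i). With h_i = 2, 2, 1 and divided differences Δ_i = 2, -2, -4, the continuity of S' gives the tridiagonal system
  2·m_0 + 8·m_1 + 2·m_2 = 6(Δ_1 - Δ_0) = -24
  2·m_1 + 6·m_2 + 1·m_3 = 6(Δ_2 - Δ_1) = -12
Clamped end conditions give two more equations: 2h_0·m_0 + h_0·m_1 = 6(Δ_0 - S'(0)) = -18 and h_2·m_2 + 2h_2·m_3 = 6(S'(5) - Δ_2) = 42.
Forward elimination and back-substitution give m_0 = -98/23, m_1 = -11/23, m_2 = -134/23, m_3 = 550/23.
On [2, 4], S(t) = 5 + 6/23·(t - 2) - 11/46·(t - 2)² - 41/92·(t - 2)³.
With (t - 2) = 3/2: S(7/2) = 2465/736.

3.3492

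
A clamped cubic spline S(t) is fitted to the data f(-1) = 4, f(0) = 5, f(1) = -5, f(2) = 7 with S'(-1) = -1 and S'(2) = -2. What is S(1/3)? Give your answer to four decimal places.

1.0148

Write M_i for S''(x_i). With h_i = 1, 1, 1 and divided differences Δ_i = 1, -10, 12, the continuity of S' gives the tridiagonal system
  1·M_0 + 4·M_1 + 1·M_2 = 6(Δ_1 - Δ_0) = -66
  1·M_1 + 4·M_2 + 1·M_3 = 6(Δ_2 - Δ_1) = 132
Clamped end conditions give two more equations: 2h_0·M_0 + h_0·M_1 = 6(Δ_0 - S'(-1)) = 12 and h_2·M_2 + 2h_2·M_3 = 6(S'(2) - Δ_2) = -84.
Solving the tridiagonal system: M_0 = 374/15, M_1 = -568/15, M_2 = 908/15, M_3 = -1084/15.
On [0, 1], S(t) = 5 - 112/15·t - 284/15·t² + 82/5·t³.
With t = 1/3: S(1/3) = 137/135.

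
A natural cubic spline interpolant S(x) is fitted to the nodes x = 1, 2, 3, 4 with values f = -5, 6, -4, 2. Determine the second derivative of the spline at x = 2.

With M_i denoting the second derivative at x_i, h_i = 1, 1, 1, and Δ_i = (y_(i+1) − y_i)/h_i = 11, -10, 6:
  1·M_0 + 4·M_1 + 1·M_2 = 6(Δ_1 - Δ_0) = -126
  1·M_1 + 4·M_2 + 1·M_3 = 6(Δ_2 - Δ_1) = 96
Natural end conditions: M_0 = M_3 = 0.
Hence M_0 = 0, M_1 = -40, M_2 = 34, M_3 = 0.

-40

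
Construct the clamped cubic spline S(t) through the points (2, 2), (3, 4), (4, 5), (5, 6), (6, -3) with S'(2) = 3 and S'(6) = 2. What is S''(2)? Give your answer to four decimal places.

-1.4286

Write m_i for S''(x_i). With h_i = 1, 1, 1, 1 and divided differences Δ_i = 2, 1, 1, -9, the continuity of S' gives the tridiagonal system
  1·m_0 + 4·m_1 + 1·m_2 = 6(Δ_1 - Δ_0) = -6
  1·m_1 + 4·m_2 + 1·m_3 = 6(Δ_2 - Δ_1) = 0
  1·m_2 + 4·m_3 + 1·m_4 = 6(Δ_3 - Δ_2) = -60
Clamped end conditions give two more equations: 2h_0·m_0 + h_0·m_1 = 6(Δ_0 - S'(2)) = -6 and h_3·m_3 + 2h_3·m_4 = 6(S'(6) - Δ_3) = 66.
Solving the tridiagonal system: m_0 = -10/7, m_1 = -22/7, m_2 = 8, m_3 = -202/7, m_4 = 332/7.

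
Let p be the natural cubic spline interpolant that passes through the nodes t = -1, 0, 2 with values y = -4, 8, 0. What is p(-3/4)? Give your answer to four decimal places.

With σ_i denoting the second derivative at x_i, h_i = 1, 2, and Δ_i = (y_(i+1) − y_i)/h_i = 12, -4:
  1·σ_0 + 6·σ_1 + 2·σ_2 = 6(Δ_1 - Δ_0) = -96
Natural end conditions: σ_0 = σ_2 = 0.
Solving: σ_0 = 0, σ_1 = -16, σ_2 = 0.
On [-1, 0], p(t) = -4 + 44/3·(t + 1) + 0·(t + 1)² - 8/3·(t + 1)³.
With (t + 1) = 1/4: p(-3/4) = -3/8.

-0.3750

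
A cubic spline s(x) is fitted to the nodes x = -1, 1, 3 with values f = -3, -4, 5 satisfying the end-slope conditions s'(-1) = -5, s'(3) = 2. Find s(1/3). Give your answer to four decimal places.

-5.5926

With M_i denoting the second derivative at x_i, h_i = 2, 2, and Δ_i = (y_(i+1) − y_i)/h_i = -1/2, 9/2:
  2·M_0 + 8·M_1 + 2·M_2 = 6(Δ_1 - Δ_0) = 30
Clamped end conditions give two more equations: 2h_0·M_0 + h_0·M_1 = 6(Δ_0 - s'(-1)) = 27 and h_1·M_1 + 2h_1·M_2 = 6(s'(3) - Δ_1) = -15.
Forward elimination and back-substitution give M_0 = 19/4, M_1 = 4, M_2 = -23/4.
On [-1, 1], s(x) = -3 - 5·(x + 1) + 19/8·(x + 1)² - 1/16·(x + 1)³.
With (x + 1) = 4/3: s(1/3) = -151/27.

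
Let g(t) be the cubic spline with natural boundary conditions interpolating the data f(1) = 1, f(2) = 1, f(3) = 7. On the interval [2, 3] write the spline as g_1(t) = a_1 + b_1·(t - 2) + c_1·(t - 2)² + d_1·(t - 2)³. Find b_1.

3

Put m_i = g'' at the i-th knot. Here h = (1, 1) and Δ = (0, 6), so the interior equations h_(i-1)·m_(i-1) + 2(h_(i-1)+h_i)·m_i + h_i·m_(i+1) = 6(Δ_i − Δ_(i-1)) read
  1·m_0 + 4·m_1 + 1·m_2 = 6(Δ_1 - Δ_0) = 36
Natural end conditions: m_0 = m_2 = 0.
Forward elimination and back-substitution give m_0 = 0, m_1 = 9, m_2 = 0.
On [2, 3], with g_1(t) = a_1 + b_1·(t - 2) + c_1·(t - 2)² + d_1·(t - 2)³: c_1 = m_1/2 = 9/2, d_1 = (m_2 - m_1)/(6h_1) = -3/2, b_1 = Δ_1 - h_1(2m_1 + m_2)/6 = 3.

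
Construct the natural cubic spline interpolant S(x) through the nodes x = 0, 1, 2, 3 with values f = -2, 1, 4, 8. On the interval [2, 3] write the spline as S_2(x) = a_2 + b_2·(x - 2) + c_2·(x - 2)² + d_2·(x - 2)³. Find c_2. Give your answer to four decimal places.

0.8000

Put M_i = S'' at the i-th knot. Here h = (1, 1, 1) and Δ = (3, 3, 4), so the interior equations h_(i-1)·M_(i-1) + 2(h_(i-1)+h_i)·M_i + h_i·M_(i+1) = 6(Δ_i − Δ_(i-1)) read
  1·M_0 + 4·M_1 + 1·M_2 = 6(Δ_1 - Δ_0) = 0
  1·M_1 + 4·M_2 + 1·M_3 = 6(Δ_2 - Δ_1) = 6
Natural end conditions: M_0 = M_3 = 0.
Hence M_0 = 0, M_1 = -2/5, M_2 = 8/5, M_3 = 0.
On [2, 3], with S_2(x) = a_2 + b_2·(x - 2) + c_2·(x - 2)² + d_2·(x - 2)³: c_2 = M_2/2 = 4/5, d_2 = (M_3 - M_2)/(6h_2) = -4/15, b_2 = Δ_2 - h_2(2M_2 + M_3)/6 = 52/15.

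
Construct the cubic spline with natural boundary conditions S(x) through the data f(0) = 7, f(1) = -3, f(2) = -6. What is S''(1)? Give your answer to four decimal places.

10.5000

Let M_i = S''(x_i). Step sizes h_i = 1, 1; slopes of the chords Δ_i = (y_(i+1) - y_i)/h_i = -10, -3.
  1·M_0 + 4·M_1 + 1·M_2 = 6(Δ_1 - Δ_0) = 42
Natural end conditions: M_0 = M_2 = 0.
Solving: M_0 = 0, M_1 = 21/2, M_2 = 0.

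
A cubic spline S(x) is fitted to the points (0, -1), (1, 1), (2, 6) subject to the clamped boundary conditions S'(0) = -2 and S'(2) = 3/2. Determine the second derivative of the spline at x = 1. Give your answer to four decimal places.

Write m_i for S''(x_i). With h_i = 1, 1 and divided differences Δ_i = 2, 5, the continuity of S' gives the tridiagonal system
  1·m_0 + 4·m_1 + 1·m_2 = 6(Δ_1 - Δ_0) = 18
Clamped end conditions give two more equations: 2h_0·m_0 + h_0·m_1 = 6(Δ_0 - S'(0)) = 24 and h_1·m_1 + 2h_1·m_2 = 6(S'(2) - Δ_1) = -21.
Solving the tridiagonal system: m_0 = 37/4, m_1 = 11/2, m_2 = -53/4.

5.5000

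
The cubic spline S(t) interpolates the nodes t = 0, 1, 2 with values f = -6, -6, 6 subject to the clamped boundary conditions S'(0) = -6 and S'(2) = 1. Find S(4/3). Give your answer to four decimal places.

-1.4444

Write M_i for S''(x_i). With h_i = 1, 1 and divided differences Δ_i = 0, 12, the continuity of S' gives the tridiagonal system
  1·M_0 + 4·M_1 + 1·M_2 = 6(Δ_1 - Δ_0) = 72
Clamped end conditions give two more equations: 2h_0·M_0 + h_0·M_1 = 6(Δ_0 - S'(0)) = 36 and h_1·M_1 + 2h_1·M_2 = 6(S'(2) - Δ_1) = -66.
Solving: M_0 = 7/2, M_1 = 29, M_2 = -95/2.
On [1, 2], S(t) = -6 + 41/4·(t - 1) + 29/2·(t - 1)² - 51/4·(t - 1)³.
With (t - 1) = 1/3: S(4/3) = -13/9.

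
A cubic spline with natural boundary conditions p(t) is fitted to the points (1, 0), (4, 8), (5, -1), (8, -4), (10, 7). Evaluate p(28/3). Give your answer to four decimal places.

2.9457

With m_i denoting the second derivative at x_i, h_i = 3, 1, 3, 2, and Δ_i = (y_(i+1) − y_i)/h_i = 8/3, -9, -1, 11/2:
  3·m_0 + 8·m_1 + 1·m_2 = 6(Δ_1 - Δ_0) = -70
  1·m_1 + 8·m_2 + 3·m_3 = 6(Δ_2 - Δ_1) = 48
  3·m_2 + 10·m_3 + 2·m_4 = 6(Δ_3 - Δ_2) = 39
Natural end conditions: m_0 = m_4 = 0.
Solving the tridiagonal system: m_0 = 0, m_1 = -5333/558, m_2 = 1802/279, m_3 = 365/186, m_4 = 0.
On [8, 10], p(t) = -4 + 2339/558·(t - 8) + 365/372·(t - 8)² - 365/2232·(t - 8)³.
With (t - 8) = 4/3: p(28/3) = 22190/7533.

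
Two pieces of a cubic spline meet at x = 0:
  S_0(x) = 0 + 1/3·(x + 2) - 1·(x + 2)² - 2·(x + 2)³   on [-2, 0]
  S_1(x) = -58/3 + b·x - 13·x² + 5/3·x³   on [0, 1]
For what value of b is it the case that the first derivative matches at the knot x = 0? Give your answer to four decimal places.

S_0'(x) = 1/3 - 2·(x + 2) - 6·(x + 2)², so S_0'(0) = -83/3. On the right, S_1'(0) = b, so b = -83/3.

-27.6667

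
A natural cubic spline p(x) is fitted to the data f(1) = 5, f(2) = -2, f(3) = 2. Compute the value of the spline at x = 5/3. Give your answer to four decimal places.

With M_i denoting the second derivative at x_i, h_i = 1, 1, and Δ_i = (y_(i+1) − y_i)/h_i = -7, 4:
  1·M_0 + 4·M_1 + 1·M_2 = 6(Δ_1 - Δ_0) = 66
Natural end conditions: M_0 = M_2 = 0.
Forward elimination and back-substitution give M_0 = 0, M_1 = 33/2, M_2 = 0.
On [1, 2], p(x) = 5 - 39/4·(x - 1) + 0·(x - 1)² + 11/4·(x - 1)³.
With (x - 1) = 2/3: p(5/3) = -37/54.

-0.6852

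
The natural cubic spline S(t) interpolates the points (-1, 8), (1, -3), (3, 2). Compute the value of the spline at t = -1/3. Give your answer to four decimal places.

3.1481

Put M_i = S'' at the i-th knot. Here h = (2, 2) and Δ = (-11/2, 5/2), so the interior equations h_(i-1)·M_(i-1) + 2(h_(i-1)+h_i)·M_i + h_i·M_(i+1) = 6(Δ_i − Δ_(i-1)) read
  2·M_0 + 8·M_1 + 2·M_2 = 6(Δ_1 - Δ_0) = 48
Natural end conditions: M_0 = M_2 = 0.
Solving: M_0 = 0, M_1 = 6, M_2 = 0.
On [-1, 1], S(t) = 8 - 15/2·(t + 1) + 0·(t + 1)² + 1/2·(t + 1)³.
With (t + 1) = 2/3: S(-1/3) = 85/27.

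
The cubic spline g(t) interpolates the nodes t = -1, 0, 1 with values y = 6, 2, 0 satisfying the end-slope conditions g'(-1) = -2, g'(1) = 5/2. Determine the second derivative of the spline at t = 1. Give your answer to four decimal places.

12.7500

Let M_i = g''(x_i). Step sizes h_i = 1, 1; slopes of the chords Δ_i = (y_(i+1) - y_i)/h_i = -4, -2.
  1·M_0 + 4·M_1 + 1·M_2 = 6(Δ_1 - Δ_0) = 12
Clamped end conditions give two more equations: 2h_0·M_0 + h_0·M_1 = 6(Δ_0 - g'(-1)) = -12 and h_1·M_1 + 2h_1·M_2 = 6(g'(1) - Δ_1) = 27.
Solving the tridiagonal system: M_0 = -27/4, M_1 = 3/2, M_2 = 51/4.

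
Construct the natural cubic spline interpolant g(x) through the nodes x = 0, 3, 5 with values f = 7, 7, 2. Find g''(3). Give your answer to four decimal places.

Put σ_i = g'' at the i-th knot. Here h = (3, 2) and Δ = (0, -5/2), so the interior equations h_(i-1)·σ_(i-1) + 2(h_(i-1)+h_i)·σ_i + h_i·σ_(i+1) = 6(Δ_i − Δ_(i-1)) read
  3·σ_0 + 10·σ_1 + 2·σ_2 = 6(Δ_1 - Δ_0) = -15
Natural end conditions: σ_0 = σ_2 = 0.
Solving: σ_0 = 0, σ_1 = -3/2, σ_2 = 0.

-1.5000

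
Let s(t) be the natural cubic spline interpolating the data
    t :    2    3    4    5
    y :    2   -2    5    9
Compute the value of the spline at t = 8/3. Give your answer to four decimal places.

-1.8272

With M_i denoting the second derivative at x_i, h_i = 1, 1, 1, and Δ_i = (y_(i+1) − y_i)/h_i = -4, 7, 4:
  1·M_0 + 4·M_1 + 1·M_2 = 6(Δ_1 - Δ_0) = 66
  1·M_1 + 4·M_2 + 1·M_3 = 6(Δ_2 - Δ_1) = -18
Natural end conditions: M_0 = M_3 = 0.
Solving the tridiagonal system: M_0 = 0, M_1 = 94/5, M_2 = -46/5, M_3 = 0.
On [2, 3], s(t) = 2 - 107/15·(t - 2) + 0·(t - 2)² + 47/15·(t - 2)³.
With (t - 2) = 2/3: s(8/3) = -148/81.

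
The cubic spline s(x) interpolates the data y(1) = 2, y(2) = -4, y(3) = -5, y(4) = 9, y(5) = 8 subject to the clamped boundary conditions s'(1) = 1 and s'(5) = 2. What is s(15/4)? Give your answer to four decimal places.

6.3379

Put M_i = s'' at the i-th knot. Here h = (1, 1, 1, 1) and Δ = (-6, -1, 14, -1), so the interior equations h_(i-1)·M_(i-1) + 2(h_(i-1)+h_i)·M_i + h_i·M_(i+1) = 6(Δ_i − Δ_(i-1)) read
  1·M_0 + 4·M_1 + 1·M_2 = 6(Δ_1 - Δ_0) = 30
  1·M_1 + 4·M_2 + 1·M_3 = 6(Δ_2 - Δ_1) = 90
  1·M_2 + 4·M_3 + 1·M_4 = 6(Δ_3 - Δ_2) = -90
Clamped end conditions give two more equations: 2h_0·M_0 + h_0·M_1 = 6(Δ_0 - s'(1)) = -42 and h_3·M_3 + 2h_3·M_4 = 6(s'(5) - Δ_3) = 18.
Hence M_0 = -671/28, M_1 = 83/14, M_2 = 121/4, M_3 = -517/14, M_4 = 769/28.
On [3, 4], s(x) = -5 + 141/14·(x - 3) + 121/8·(x - 3)² - 627/56·(x - 3)³.
With (x - 3) = 3/4: s(15/4) = 3245/512.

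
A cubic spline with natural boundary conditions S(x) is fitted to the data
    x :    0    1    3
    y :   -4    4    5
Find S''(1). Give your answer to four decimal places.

-7.5000

Put σ_i = S'' at the i-th knot. Here h = (1, 2) and Δ = (8, 1/2), so the interior equations h_(i-1)·σ_(i-1) + 2(h_(i-1)+h_i)·σ_i + h_i·σ_(i+1) = 6(Δ_i − Δ_(i-1)) read
  1·σ_0 + 6·σ_1 + 2·σ_2 = 6(Δ_1 - Δ_0) = -45
Natural end conditions: σ_0 = σ_2 = 0.
Forward elimination and back-substitution give σ_0 = 0, σ_1 = -15/2, σ_2 = 0.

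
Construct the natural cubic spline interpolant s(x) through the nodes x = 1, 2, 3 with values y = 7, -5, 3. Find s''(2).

30

Write m_i for s''(x_i). With h_i = 1, 1 and divided differences Δ_i = -12, 8, the continuity of s' gives the tridiagonal system
  1·m_0 + 4·m_1 + 1·m_2 = 6(Δ_1 - Δ_0) = 120
Natural end conditions: m_0 = m_2 = 0.
Solving: m_0 = 0, m_1 = 30, m_2 = 0.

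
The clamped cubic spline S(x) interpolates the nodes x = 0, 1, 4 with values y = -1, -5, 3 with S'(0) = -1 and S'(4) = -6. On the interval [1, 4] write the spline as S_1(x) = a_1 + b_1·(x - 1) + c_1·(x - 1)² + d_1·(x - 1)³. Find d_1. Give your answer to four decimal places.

-1.5231

Write M_i for S''(x_i). With h_i = 1, 3 and divided differences Δ_i = -4, 8/3, the continuity of S' gives the tridiagonal system
  1·M_0 + 8·M_1 + 3·M_2 = 6(Δ_1 - Δ_0) = 40
Clamped end conditions give two more equations: 2h_0·M_0 + h_0·M_1 = 6(Δ_0 - S'(0)) = -18 and h_1·M_1 + 2h_1·M_2 = 6(S'(4) - Δ_1) = -52.
Forward elimination and back-substitution give M_0 = -61/4, M_1 = 25/2, M_2 = -179/12.
On [1, 4], with S_1(x) = a_1 + b_1·(x - 1) + c_1·(x - 1)² + d_1·(x - 1)³: c_1 = M_1/2 = 25/4, d_1 = (M_2 - M_1)/(6h_1) = -329/216, b_1 = Δ_1 - h_1(2M_1 + M_2)/6 = -19/8.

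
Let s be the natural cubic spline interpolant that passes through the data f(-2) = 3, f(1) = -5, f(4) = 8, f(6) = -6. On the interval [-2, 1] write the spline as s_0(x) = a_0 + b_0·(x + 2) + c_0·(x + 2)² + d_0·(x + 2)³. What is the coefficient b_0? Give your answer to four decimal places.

Let m_i = s''(x_i). Step sizes h_i = 3, 3, 2; slopes of the chords Δ_i = (y_(i+1) - y_i)/h_i = -8/3, 13/3, -7.
  3·m_0 + 12·m_1 + 3·m_2 = 6(Δ_1 - Δ_0) = 42
  3·m_1 + 10·m_2 + 2·m_3 = 6(Δ_2 - Δ_1) = -68
Natural end conditions: m_0 = m_3 = 0.
Solving the tridiagonal system: m_0 = 0, m_1 = 208/37, m_2 = -314/37, m_3 = 0.
On [-2, 1], with s_0(x) = a_0 + b_0·(x + 2) + c_0·(x + 2)² + d_0·(x + 2)³: c_0 = m_0/2 = 0, d_0 = (m_1 - m_0)/(6h_0) = 104/333, b_0 = Δ_0 - h_0(2m_0 + m_1)/6 = -608/111.

-5.4775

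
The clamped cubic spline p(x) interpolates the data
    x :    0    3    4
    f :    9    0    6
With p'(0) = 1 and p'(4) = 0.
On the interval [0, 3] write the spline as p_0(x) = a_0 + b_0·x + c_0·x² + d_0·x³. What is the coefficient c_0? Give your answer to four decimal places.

-5.5000

With σ_i denoting the second derivative at x_i, h_i = 3, 1, and Δ_i = (y_(i+1) − y_i)/h_i = -3, 6:
  3·σ_0 + 8·σ_1 + 1·σ_2 = 6(Δ_1 - Δ_0) = 54
Clamped end conditions give two more equations: 2h_0·σ_0 + h_0·σ_1 = 6(Δ_0 - p'(0)) = -24 and h_1·σ_1 + 2h_1·σ_2 = 6(p'(4) - Δ_1) = -36.
Solving the tridiagonal system: σ_0 = -11, σ_1 = 14, σ_2 = -25.
On [0, 3], with p_0(x) = a_0 + b_0·x + c_0·x² + d_0·x³: c_0 = σ_0/2 = -11/2, d_0 = (σ_1 - σ_0)/(6h_0) = 25/18, b_0 = Δ_0 - h_0(2σ_0 + σ_1)/6 = 1.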